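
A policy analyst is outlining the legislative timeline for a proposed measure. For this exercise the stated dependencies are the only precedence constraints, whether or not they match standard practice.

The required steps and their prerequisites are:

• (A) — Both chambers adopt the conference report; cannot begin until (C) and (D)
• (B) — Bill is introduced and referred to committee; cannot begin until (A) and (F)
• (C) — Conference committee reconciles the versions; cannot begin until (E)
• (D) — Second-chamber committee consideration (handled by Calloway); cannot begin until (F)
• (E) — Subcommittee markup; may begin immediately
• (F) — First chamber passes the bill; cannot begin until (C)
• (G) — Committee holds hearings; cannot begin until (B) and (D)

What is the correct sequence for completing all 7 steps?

(E) is the only step with nothing outstanding, so it goes first.
That leaves (C) as the only ready step → (C).
That leaves (F) as the only ready step → (F).
(D) needed (F), now all done → (D).
(A) needed (C) and (D), now all done → (A).
(B) needed (A) and (F), now all done → (B).
(G) needed (B) and (D), now all done → (G).

(E), (C), (F), (D), (A), (B), (G)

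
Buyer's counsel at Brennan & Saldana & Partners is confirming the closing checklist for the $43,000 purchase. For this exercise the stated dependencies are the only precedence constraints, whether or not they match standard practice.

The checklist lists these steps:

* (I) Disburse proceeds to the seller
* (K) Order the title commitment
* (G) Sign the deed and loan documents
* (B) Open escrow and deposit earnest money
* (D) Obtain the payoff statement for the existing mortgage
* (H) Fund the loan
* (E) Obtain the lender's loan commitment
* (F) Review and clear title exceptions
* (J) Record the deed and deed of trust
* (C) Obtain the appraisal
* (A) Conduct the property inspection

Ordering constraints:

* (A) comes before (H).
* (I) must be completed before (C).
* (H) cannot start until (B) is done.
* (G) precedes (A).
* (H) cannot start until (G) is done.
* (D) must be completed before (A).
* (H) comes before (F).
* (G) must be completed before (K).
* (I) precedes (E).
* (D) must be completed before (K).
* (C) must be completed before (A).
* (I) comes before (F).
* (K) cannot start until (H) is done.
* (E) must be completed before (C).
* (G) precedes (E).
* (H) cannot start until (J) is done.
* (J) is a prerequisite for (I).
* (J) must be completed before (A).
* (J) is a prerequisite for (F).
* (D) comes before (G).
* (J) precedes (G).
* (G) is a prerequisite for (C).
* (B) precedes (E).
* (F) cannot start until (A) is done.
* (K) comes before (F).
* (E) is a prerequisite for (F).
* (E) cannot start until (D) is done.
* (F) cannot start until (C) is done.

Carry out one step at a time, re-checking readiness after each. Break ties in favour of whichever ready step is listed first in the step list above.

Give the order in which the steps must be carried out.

Nothing is required for (B), (D) and (J). (B) is listed earlier → (B) first.
Ready: (D) and (J). (D) is listed earlier → (D).
(J) is the only step now ready → (J).
Ready: (I) and (G). (I) is listed earlier → (I).
(G) needed (D) and (J), now all done → (G).
(E) needed (I), (G), (B) and (D), now all done → (E).
(C) needed (I), (G) and (E), now all done → (C).
(A) needed (G), (D), (J) and (C), now all done → (A).
That leaves (H) as the only ready step → (H).
That leaves (K) as the only ready step → (K).
(F) needed (I), (K), (H), (E), (J), (C) and (A), now all done → (F).

(B) (D) (J) (I) (G) (E) (C) (A) (H) (K) (F)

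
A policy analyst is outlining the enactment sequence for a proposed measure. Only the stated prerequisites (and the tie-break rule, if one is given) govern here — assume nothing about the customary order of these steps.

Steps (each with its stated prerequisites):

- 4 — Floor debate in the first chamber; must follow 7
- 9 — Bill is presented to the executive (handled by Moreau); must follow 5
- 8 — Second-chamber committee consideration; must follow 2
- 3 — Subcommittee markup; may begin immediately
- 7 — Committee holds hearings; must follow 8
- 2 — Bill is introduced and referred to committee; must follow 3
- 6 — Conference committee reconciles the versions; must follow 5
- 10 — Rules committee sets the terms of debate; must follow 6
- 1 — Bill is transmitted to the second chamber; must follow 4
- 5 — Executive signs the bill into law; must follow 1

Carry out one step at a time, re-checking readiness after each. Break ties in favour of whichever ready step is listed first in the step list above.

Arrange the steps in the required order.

Only 3 has no prerequisites, so it is first.
2 needed 3, now all done → 2.
8 needed 2, now all done → 8.
That leaves 7 as the only ready step → 7.
4 is the only step now ready → 4.
1 is the only step now ready → 1.
That leaves 5 as the only ready step → 5.
Ready: 9 and 6. 9 is listed earlier → 9.
That leaves 6 as the only ready step → 6.
Next only 10 has its prerequisites met → 10.

3, 2, 8, 7, 4, 1, 5, 9, 6, 10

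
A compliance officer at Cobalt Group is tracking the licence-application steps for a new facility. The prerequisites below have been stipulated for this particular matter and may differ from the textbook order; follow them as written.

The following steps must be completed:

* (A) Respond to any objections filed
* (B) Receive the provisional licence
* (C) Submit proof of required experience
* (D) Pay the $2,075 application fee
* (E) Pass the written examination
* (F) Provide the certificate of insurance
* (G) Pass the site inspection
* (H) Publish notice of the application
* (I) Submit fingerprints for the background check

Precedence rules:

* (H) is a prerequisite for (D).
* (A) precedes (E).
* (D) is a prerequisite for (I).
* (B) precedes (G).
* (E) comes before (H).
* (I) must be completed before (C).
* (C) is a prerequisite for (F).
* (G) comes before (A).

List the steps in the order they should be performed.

(B) is the only step with nothing outstanding, so it goes first.
(G) needed (B), now all done → (G).
That leaves (A) as the only ready step → (A).
Next only (E) has its prerequisites met → (E).
(H) needed (E), now all done → (H).
Next only (D) has its prerequisites met → (D).
(I) is the only step now ready → (I).
(C) needed (I), now all done → (C).
(F) is the only step now ready → (F).

(B), (G), (A), (E), (H), (D), (I), (C), (F)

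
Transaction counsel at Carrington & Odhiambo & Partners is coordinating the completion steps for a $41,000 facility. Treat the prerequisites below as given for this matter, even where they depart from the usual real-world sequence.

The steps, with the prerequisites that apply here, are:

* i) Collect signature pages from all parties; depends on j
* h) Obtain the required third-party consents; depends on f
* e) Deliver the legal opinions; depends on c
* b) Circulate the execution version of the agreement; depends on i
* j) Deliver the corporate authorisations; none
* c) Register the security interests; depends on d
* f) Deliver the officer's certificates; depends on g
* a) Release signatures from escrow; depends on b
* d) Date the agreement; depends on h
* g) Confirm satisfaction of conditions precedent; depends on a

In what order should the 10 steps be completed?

j i b a g f h d c e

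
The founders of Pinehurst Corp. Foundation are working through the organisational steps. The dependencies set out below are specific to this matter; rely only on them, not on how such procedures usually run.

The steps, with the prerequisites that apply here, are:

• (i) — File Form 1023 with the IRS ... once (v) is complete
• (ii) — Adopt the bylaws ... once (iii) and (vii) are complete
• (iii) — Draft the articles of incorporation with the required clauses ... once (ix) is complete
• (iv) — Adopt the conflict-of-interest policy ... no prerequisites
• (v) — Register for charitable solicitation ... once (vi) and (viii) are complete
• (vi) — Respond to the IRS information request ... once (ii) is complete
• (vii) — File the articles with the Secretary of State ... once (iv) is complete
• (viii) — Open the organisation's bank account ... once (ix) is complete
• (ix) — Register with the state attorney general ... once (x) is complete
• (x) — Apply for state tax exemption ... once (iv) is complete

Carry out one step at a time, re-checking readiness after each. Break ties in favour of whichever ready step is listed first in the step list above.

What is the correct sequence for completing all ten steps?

(iv) (vii) (x) (ix) (iii) (ii) (vi) (viii) (v) (i)

(iv) has no prerequisites → (iv) first.
(vii) and (x) are both available; (vii) is listed earlier → (vii).
(x) needed (iv), now all done → (x).
(ix) needed (x), now all done → (ix).
(iii) and (viii) are both available; (iii) is listed earlier → (iii).
(ii) now also ready, so the ready set is {(ii), (viii)}; (ii) is listed earlier → (ii).
(vi) now also ready, so the ready set is {(vi), (viii)}; (vi) is listed earlier → (vi).
That leaves (viii) as the only ready step → (viii).
(v) needed (vi) and (viii), now all done → (v).
(i) needed (v), now all done → (i).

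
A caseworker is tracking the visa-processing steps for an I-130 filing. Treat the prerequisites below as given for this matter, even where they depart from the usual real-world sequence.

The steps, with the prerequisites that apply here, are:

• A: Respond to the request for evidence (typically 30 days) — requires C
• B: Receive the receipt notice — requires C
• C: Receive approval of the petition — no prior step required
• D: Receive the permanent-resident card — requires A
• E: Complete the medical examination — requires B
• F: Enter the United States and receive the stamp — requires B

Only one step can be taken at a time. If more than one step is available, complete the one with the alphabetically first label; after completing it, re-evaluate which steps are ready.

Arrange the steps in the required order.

C A B D E F

C is the only step with nothing outstanding, so it goes first.
A and B are both available; A has the earlier label → A.
Ready: B and D. B has the earlier label → B.
E and F now also ready, so the ready set is {D, E, F}; D has the earlier label → D.
E and F are both available; E has the earlier label → E.
F needed B, now all done → F.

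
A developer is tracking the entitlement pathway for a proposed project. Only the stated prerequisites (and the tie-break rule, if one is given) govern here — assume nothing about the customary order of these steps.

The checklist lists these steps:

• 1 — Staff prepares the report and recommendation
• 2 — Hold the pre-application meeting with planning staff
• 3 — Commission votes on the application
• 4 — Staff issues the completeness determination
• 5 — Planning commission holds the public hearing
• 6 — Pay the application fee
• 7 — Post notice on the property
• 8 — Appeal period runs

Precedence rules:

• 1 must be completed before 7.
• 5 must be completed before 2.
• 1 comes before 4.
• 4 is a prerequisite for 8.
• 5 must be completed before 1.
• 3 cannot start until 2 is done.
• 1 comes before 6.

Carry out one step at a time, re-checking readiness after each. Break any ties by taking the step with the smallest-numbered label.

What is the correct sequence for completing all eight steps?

5 is the only step with nothing outstanding, so it goes first.
Ready: 1 and 2. 1 has the earlier label → 1.
Ready: 2, 4, 6 and 7. 2 has the earlier label → 2.
3 now also ready, so the ready set is {3, 4, 6, 7}; 3 has the earlier label → 3.
Ready: 4, 6 and 7. 4 has the earlier label → 4.
Ready: 6, 7 and 8. 6 has the earlier label → 6.
7 and 8 are both available; 7 has the earlier label → 7.
8 needed 4, now all done → 8.

5 1 2 3 4 6 7 8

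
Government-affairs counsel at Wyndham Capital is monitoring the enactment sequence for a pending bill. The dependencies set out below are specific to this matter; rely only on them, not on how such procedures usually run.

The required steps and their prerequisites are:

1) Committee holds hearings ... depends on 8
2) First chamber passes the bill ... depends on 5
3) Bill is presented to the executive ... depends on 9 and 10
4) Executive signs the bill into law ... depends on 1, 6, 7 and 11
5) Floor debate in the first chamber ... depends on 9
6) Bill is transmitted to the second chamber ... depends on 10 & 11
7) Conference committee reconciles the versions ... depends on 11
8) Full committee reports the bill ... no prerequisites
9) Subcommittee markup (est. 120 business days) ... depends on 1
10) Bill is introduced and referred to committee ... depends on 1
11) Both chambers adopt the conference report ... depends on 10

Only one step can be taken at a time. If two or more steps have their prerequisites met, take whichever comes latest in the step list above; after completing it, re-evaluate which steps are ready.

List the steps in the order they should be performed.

Only 8 has no prerequisites, so it is first.
1 is the only step now ready → 1.
10 and 9 are both available; 10 is listed later → 10.
11 now also ready, so the ready set is {11, 9}; 11 is listed later → 11.
Now 9, 7 and 6 have their prerequisites met. 9 is listed later, so 9 next.
Now 7, 6, 5 and 3 have their prerequisites met. 7 is listed later, so 7 next.
Ready: 6, 5 and 3. 6 is listed later → 6.
4 now also ready, so the ready set is {5, 4, 3}; 5 is listed later → 5.
4, 3 and 2 are all available; 4 is listed later → 4.
Ready: 3 and 2. 3 is listed later → 3.
2 is the only step now ready → 2.

8, 1, 10, 11, 9, 7, 6, 5, 4, 3, 2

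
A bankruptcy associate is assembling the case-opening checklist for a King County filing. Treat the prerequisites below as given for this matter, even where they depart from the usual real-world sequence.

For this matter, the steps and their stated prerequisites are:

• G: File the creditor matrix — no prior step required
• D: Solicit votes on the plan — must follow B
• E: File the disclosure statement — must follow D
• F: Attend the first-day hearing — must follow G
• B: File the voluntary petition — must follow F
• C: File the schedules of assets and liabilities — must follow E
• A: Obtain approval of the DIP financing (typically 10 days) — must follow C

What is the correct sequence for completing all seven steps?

G → F → B → D → E → C → A

Only G has no prerequisites, so it is first.
F needed G, now all done → F.
That leaves B as the only ready step → B.
That leaves D as the only ready step → D.
E is the only step now ready → E.
Next only C has its prerequisites met → C.
A needed C, now all done → A.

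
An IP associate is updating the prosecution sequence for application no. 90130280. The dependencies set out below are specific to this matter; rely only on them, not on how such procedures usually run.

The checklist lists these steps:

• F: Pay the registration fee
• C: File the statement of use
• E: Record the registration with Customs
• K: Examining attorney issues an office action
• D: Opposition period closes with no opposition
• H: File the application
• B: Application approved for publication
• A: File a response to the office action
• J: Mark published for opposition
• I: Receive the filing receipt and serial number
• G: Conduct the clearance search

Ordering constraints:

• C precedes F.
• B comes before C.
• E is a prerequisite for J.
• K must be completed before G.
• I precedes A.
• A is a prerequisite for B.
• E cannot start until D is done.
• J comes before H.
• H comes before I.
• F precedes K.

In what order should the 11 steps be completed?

D → E → J → H → I → A → B → C → F → K → G

D is the only step with nothing outstanding, so it goes first.
E is the only step now ready → E.
J is the only step now ready → J.
That leaves H as the only ready step → H.
Next only I has its prerequisites met → I.
That leaves A as the only ready step → A.
That leaves B as the only ready step → B.
Next only C has its prerequisites met → C.
That leaves F as the only ready step → F.
K needed F, now all done → K.
Next only G has its prerequisites met → G.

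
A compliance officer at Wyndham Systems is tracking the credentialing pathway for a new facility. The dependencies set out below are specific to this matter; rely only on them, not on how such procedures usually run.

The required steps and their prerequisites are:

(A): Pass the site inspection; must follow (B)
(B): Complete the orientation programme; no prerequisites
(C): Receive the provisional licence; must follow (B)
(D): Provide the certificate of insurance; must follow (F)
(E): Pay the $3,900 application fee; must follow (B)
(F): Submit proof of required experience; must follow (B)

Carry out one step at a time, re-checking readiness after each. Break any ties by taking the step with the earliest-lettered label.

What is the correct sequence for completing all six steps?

(B), (A), (C), (E), (F), (D)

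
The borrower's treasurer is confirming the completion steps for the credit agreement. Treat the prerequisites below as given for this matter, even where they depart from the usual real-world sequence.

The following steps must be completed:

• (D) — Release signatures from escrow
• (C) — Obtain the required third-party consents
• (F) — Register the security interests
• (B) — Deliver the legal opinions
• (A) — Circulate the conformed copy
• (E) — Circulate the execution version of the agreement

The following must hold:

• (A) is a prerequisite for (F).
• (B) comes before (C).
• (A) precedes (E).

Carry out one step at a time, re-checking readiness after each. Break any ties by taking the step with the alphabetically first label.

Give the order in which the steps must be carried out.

(A) → (B) → (C) → (D) → (E) → (F)

(A), (B) and (D) have no prerequisites; (A) has the earlier label, so (A) is first.
(B), (D), (E) and (F) are all available; (B) has the earlier label → (B).
Ready: (C), (D), (E) and (F). (C) has the earlier label → (C).
Now (D), (E) and (F) have their prerequisites met. (D) has the earlier label, so (D) next.
Ready: (E) and (F). (E) has the earlier label → (E).
(F) needed (A), now all done → (F).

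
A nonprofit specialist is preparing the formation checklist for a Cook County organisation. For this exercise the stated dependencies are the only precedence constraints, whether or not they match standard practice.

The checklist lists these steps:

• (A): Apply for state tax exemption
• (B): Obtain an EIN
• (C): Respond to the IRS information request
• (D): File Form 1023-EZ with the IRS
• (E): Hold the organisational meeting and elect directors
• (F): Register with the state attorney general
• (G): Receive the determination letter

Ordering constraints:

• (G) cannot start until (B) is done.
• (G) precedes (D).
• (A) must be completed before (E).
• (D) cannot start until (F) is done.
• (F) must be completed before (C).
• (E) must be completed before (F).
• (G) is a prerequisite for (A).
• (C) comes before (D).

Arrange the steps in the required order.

(B), (G), (A), (E), (F), (C), (D)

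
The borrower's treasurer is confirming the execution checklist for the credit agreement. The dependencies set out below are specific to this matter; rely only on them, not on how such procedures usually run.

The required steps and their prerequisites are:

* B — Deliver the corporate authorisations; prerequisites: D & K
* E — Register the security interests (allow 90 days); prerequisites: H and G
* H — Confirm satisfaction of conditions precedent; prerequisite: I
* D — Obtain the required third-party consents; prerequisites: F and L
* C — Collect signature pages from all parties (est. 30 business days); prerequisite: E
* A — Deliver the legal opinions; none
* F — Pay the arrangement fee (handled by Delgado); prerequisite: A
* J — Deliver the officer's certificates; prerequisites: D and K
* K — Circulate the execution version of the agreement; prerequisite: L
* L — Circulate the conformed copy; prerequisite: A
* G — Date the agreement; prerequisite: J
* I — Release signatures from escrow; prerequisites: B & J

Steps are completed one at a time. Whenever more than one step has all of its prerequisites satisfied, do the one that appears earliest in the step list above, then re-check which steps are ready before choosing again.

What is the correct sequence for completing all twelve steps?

A F L D K B J G I H E C

A has no prerequisites → A first.
F and L are both available; F is listed earlier → F.
Next only L has its prerequisites met → L.
Now D and K have their prerequisites met. D is listed earlier, so D next.
K needed L, now all done → K.
B and J are both available; B is listed earlier → B.
J needed D and K, now all done → J.
G and I are both available; G is listed earlier → G.
I needed B and J, now all done → I.
That leaves H as the only ready step → H.
Next only E has its prerequisites met → E.
C is the only step now ready → C.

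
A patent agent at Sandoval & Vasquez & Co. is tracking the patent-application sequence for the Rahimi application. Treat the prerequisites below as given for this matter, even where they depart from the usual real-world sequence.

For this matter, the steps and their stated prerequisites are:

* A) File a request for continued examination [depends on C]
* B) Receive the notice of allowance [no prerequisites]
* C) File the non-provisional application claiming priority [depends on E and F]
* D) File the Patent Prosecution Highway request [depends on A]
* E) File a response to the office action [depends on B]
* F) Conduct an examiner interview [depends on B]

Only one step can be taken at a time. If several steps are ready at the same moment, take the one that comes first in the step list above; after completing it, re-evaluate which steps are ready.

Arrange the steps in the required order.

B → E → F → C → A → D

B has no prerequisites → B first.
Ready: E and F. E is listed earlier → E.
That leaves F as the only ready step → F.
Next only C has its prerequisites met → C.
A needed C, now all done → A.
That leaves D as the only ready step → D.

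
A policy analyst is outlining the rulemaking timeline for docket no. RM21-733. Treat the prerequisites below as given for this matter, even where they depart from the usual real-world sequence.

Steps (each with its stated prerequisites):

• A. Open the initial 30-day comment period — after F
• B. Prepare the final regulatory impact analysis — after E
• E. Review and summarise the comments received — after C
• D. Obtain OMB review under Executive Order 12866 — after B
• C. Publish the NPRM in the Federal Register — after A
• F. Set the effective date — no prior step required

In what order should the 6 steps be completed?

F, A, C, E, B, D

F is the only step with nothing outstanding, so it goes first.
A is the only step now ready → A.
That leaves C as the only ready step → C.
Next only E has its prerequisites met → E.
B needed E, now all done → B.
D needed B, now all done → D.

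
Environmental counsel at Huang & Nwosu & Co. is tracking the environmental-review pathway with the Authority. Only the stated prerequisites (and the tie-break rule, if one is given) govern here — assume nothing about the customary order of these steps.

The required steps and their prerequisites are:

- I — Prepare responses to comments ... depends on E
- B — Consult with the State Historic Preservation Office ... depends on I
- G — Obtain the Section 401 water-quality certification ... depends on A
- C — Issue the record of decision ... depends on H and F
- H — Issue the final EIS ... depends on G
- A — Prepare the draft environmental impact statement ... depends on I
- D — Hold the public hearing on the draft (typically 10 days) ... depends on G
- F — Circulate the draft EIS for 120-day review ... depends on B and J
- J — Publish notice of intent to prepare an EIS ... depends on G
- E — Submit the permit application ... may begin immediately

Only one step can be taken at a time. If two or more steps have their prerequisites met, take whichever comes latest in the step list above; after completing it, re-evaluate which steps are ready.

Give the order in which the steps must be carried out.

E has no prerequisites → E first.
I is the only step now ready → I.
Now A and B have their prerequisites met. A is listed later, so A next.
G now also ready, so the ready set is {G, B}; G is listed later → G.
J, D and H now also ready, so the ready set is {J, D, H, B}; J is listed later → J.
Now D, H and B have their prerequisites met. D is listed later, so D next.
H and B are both available; H is listed later → H.
B needed I, now all done → B.
F needed J and B, now all done → F.
Next only C has its prerequisites met → C.

E I A G J D H B F C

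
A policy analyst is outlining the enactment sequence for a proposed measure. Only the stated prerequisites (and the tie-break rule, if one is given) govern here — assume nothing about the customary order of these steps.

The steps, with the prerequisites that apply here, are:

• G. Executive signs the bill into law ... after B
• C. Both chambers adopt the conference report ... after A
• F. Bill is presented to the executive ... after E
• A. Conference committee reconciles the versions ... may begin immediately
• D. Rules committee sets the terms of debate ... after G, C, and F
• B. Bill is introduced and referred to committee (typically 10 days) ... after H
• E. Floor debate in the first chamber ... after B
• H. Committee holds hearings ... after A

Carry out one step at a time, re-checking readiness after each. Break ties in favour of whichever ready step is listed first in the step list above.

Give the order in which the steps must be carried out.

A, C, H, B, G, E, F, D

Only A has no prerequisites, so it is first.
Ready: C and H. C is listed earlier → C.
H needed A, now all done → H.
That leaves B as the only ready step → B.
G and E are both available; G is listed earlier → G.
E needed B, now all done → E.
That leaves F as the only ready step → F.
D needed G, C and F, now all done → D.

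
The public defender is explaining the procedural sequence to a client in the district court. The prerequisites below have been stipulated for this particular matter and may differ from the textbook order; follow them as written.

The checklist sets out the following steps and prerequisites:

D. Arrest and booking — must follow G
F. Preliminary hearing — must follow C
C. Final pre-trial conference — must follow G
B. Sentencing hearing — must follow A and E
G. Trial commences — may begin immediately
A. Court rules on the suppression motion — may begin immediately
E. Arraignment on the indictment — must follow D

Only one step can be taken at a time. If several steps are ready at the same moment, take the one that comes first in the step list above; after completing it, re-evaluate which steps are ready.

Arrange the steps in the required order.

G, D, C, F, A, E, B

Nothing is required for G and A. G is listed earlier → G first.
Now D, C and A have their prerequisites met. D is listed earlier, so D next.
Now C, A and E have their prerequisites met. C is listed earlier, so C next.
F now also ready, so the ready set is {F, A, E}; F is listed earlier → F.
A and E are both available; A is listed earlier → A.
E is the only step now ready → E.
Next only B has its prerequisites met → B.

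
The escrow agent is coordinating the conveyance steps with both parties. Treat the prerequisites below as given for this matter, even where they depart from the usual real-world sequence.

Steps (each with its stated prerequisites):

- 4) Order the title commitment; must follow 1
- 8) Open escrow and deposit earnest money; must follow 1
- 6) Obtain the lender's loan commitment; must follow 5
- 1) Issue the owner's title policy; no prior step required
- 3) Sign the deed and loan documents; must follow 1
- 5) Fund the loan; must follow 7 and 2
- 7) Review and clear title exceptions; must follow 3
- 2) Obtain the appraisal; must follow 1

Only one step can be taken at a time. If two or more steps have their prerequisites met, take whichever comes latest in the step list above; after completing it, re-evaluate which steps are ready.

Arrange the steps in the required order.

1 → 2 → 3 → 7 → 5 → 6 → 8 → 4

Only 1 has no prerequisites, so it is first.
2, 3, 8 and 4 are all available; 2 is listed later → 2.
Ready: 3, 8 and 4. 3 is listed later → 3.
7 now also ready, so the ready set is {7, 8, 4}; 7 is listed later → 7.
Now 5, 8 and 4 have their prerequisites met. 5 is listed later, so 5 next.
6, 8 and 4 are all available; 6 is listed later → 6.
Ready: 8 and 4. 8 is listed later → 8.
That leaves 4 as the only ready step → 4.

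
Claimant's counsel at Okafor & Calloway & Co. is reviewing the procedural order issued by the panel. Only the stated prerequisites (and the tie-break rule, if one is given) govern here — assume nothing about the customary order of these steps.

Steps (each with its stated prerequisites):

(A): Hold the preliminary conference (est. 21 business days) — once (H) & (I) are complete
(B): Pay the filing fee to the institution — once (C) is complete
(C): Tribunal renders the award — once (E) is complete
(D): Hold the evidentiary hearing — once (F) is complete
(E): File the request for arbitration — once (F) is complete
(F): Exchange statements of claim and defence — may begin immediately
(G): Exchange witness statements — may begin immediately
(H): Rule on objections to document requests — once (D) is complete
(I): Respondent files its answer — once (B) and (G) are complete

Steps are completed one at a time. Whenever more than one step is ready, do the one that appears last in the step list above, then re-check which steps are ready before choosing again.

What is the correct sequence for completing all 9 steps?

(G), (F), (E), (D), (H), (C), (B), (I), (A)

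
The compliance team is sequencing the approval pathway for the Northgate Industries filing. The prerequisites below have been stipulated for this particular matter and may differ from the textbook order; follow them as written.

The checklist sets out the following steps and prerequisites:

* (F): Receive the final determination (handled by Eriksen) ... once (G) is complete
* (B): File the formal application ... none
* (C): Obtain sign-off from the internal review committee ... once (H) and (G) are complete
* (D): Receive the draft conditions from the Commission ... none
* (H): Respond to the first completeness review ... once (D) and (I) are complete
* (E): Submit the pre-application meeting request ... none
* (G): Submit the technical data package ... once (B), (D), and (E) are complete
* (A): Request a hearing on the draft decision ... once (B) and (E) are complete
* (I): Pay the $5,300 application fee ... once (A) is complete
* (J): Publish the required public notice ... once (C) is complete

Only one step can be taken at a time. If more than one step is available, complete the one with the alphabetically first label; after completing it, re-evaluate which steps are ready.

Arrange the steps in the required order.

(B), (D), (E), (A), (G), (F), (I), (H), (C), (J)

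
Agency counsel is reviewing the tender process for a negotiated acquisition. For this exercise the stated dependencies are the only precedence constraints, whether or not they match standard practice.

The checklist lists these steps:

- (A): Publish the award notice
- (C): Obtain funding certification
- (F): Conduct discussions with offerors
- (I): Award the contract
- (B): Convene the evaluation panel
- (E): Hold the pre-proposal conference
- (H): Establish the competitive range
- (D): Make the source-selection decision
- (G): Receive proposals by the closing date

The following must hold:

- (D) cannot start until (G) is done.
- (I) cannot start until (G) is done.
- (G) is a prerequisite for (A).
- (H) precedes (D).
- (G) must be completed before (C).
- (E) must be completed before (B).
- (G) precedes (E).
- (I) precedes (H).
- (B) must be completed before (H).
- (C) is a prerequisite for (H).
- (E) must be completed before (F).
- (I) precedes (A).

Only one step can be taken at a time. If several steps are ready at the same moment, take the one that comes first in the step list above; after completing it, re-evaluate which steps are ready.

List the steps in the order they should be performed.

(G), (C), (I), (A), (E), (F), (B), (H), (D)

Only (G) has no prerequisites, so it is first.
Now (C), (I) and (E) have their prerequisites met. (C) is listed earlier, so (C) next.
Now (I) and (E) have their prerequisites met. (I) is listed earlier, so (I) next.
(A) now also ready, so the ready set is {(A), (E)}; (A) is listed earlier → (A).
That leaves (E) as the only ready step → (E).
(F) and (B) are both available; (F) is listed earlier → (F).
(B) is the only step now ready → (B).
(H) is the only step now ready → (H).
(D) is the only step now ready → (D).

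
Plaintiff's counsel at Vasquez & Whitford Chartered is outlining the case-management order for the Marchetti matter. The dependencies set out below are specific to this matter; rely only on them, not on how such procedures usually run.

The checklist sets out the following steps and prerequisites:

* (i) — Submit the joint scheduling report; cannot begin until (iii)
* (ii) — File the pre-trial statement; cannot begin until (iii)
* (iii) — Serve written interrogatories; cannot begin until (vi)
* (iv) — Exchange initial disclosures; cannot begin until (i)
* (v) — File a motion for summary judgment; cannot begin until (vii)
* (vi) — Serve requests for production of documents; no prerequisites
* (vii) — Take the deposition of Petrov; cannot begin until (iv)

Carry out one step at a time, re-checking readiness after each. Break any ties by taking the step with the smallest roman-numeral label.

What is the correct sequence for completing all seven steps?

Only (vi) has no prerequisites, so it is first.
(iii) needed (vi), now all done → (iii).
Ready: (i) and (ii). (i) has the earlier label → (i).
(iv) now also ready, so the ready set is {(ii), (iv)}; (ii) has the earlier label → (ii).
Next only (iv) has its prerequisites met → (iv).
That leaves (vii) as the only ready step → (vii).
(v) is the only step now ready → (v).

(vi), (iii), (i), (ii), (iv), (vii), (v)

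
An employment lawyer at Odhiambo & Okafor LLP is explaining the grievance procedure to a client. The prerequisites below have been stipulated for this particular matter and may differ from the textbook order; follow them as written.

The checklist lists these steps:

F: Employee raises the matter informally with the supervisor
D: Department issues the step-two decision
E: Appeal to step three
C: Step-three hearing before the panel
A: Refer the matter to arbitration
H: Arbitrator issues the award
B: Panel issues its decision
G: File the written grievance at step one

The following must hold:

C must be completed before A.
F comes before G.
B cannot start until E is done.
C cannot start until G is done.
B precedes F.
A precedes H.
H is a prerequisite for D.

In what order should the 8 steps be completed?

Only E has no prerequisites, so it is first.
That leaves B as the only ready step → B.
Next only F has its prerequisites met → F.
G needed F, now all done → G.
C needed G, now all done → C.
Next only A has its prerequisites met → A.
That leaves H as the only ready step → H.
D needed H, now all done → D.

E, B, F, G, C, A, H, D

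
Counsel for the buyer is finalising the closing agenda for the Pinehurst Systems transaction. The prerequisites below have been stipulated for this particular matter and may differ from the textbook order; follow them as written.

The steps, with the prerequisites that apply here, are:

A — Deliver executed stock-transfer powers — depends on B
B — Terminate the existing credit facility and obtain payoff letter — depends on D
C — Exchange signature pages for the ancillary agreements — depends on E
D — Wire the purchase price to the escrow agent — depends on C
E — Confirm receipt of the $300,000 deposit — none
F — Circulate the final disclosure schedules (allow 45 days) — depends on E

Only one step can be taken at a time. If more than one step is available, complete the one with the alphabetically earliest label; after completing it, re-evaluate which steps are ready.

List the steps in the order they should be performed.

E, C, D, B, A, F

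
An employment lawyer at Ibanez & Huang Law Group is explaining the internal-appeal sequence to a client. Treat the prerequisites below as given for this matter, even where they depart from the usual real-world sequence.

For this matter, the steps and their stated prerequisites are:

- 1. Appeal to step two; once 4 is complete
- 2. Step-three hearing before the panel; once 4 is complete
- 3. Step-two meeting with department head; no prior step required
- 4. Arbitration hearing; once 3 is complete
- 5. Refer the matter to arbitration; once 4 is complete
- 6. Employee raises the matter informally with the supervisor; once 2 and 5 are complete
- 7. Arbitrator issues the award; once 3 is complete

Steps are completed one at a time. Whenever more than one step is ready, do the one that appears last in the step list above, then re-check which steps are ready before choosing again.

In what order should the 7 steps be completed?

3, 7, 4, 5, 2, 6, 1

3 is the only step with nothing outstanding, so it goes first.
Now 7 and 4 have their prerequisites met. 7 is listed later, so 7 next.
4 needed 3, now all done → 4.
Ready: 5, 2 and 1. 5 is listed later → 5.
Ready: 2 and 1. 2 is listed later → 2.
Ready: 6 and 1. 6 is listed later → 6.
That leaves 1 as the only ready step → 1.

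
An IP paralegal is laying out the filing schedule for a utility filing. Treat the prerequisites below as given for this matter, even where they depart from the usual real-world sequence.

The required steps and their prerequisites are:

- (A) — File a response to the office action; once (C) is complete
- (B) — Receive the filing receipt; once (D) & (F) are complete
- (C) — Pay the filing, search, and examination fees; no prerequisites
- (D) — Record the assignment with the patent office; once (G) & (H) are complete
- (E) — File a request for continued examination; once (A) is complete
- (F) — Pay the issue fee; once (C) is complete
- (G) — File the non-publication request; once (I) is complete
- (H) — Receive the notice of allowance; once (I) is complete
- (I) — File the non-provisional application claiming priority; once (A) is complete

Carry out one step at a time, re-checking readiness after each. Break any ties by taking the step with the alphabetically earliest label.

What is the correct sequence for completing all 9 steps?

(C) (A) (E) (F) (I) (G) (H) (D) (B)

(C) has no prerequisites → (C) first.
Now (A) and (F) have their prerequisites met. (A) has the earlier label, so (A) next.
(E) and (I) now also ready, so the ready set is {(E), (F), (I)}; (E) has the earlier label → (E).
Now (F) and (I) have their prerequisites met. (F) has the earlier label, so (F) next.
Next only (I) has its prerequisites met → (I).
Ready: (G) and (H). (G) has the earlier label → (G).
(H) needed (I), now all done → (H).
That leaves (D) as the only ready step → (D).
(B) is the only step now ready → (B).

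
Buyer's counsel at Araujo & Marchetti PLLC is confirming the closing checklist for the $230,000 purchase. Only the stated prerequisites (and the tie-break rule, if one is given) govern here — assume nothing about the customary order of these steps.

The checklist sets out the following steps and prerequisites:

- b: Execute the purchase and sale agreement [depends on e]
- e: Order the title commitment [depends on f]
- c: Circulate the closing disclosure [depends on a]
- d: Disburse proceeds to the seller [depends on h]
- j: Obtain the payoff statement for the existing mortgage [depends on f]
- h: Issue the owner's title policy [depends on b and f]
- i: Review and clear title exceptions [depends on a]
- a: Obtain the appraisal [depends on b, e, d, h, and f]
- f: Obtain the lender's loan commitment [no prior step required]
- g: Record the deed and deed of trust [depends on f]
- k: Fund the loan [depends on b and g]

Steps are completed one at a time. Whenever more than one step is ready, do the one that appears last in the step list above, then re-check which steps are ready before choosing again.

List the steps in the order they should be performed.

f, g, j, e, b, k, h, d, a, i, c

f has no prerequisites → f first.
Ready: g, j and e. g is listed later → g.
Now j and e have their prerequisites met. j is listed later, so j next.
e needed f, now all done → e.
Next only b has its prerequisites met → b.
k and h are both available; k is listed later → k.
Next only h has its prerequisites met → h.
Next only d has its prerequisites met → d.
Next only a has its prerequisites met → a.
Now i and c have their prerequisites met. i is listed later, so i next.
c needed a, now all done → c.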